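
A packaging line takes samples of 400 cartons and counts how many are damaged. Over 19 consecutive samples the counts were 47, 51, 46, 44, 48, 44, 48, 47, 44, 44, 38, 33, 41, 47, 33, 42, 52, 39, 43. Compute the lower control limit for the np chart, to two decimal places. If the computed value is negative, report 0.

25.01

p̄ = Σdᵢ / (k·n) = 831 / (19 × 400) = 0.10934
LCL = np̄ − 3·√(np̄(1−p̄)) = 43.7368 − 3 × 6.2414 = 25.0128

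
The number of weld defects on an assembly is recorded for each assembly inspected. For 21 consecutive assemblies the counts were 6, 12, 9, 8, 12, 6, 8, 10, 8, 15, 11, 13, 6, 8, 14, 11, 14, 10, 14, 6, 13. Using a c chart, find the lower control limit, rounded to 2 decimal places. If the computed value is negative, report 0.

c̄ = (6 + 12 + 9 + 8 + 12 + 6 + 8 + 10 + 8 + 15 + 11 + 13 + 6 + 8 + 14 + 11 + 14 + 10 + 14 + 6 + 13) / 21 = 214 / 21 = 10.1905
LCL = c̄ − 3√c̄ = 10.1905 − 3 × 3.1923 = 0.6137

0.61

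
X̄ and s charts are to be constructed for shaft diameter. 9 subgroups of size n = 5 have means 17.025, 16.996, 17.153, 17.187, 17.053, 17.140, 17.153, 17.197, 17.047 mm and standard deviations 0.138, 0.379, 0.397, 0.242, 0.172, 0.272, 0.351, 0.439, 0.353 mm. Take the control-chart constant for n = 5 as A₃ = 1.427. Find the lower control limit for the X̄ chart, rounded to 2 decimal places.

16.67

X̄̄ = (17.025 + 16.996 + 17.153 + 17.187 + 17.053 + 17.140 + 17.153 + 17.197 + 17.047) / 9 = 17.1057
s̄ = (0.138 + 0.379 + 0.397 + 0.242 + 0.172 + 0.272 + 0.351 + 0.439 + 0.353) / 9 = 0.3048
LCL = X̄̄ − A₃·s̄ = 17.1057 − 1.427 × 0.3048 = 16.6707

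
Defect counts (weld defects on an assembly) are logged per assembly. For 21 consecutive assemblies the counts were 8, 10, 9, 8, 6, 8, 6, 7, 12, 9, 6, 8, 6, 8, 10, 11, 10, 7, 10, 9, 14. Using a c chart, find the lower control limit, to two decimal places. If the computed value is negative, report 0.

0.00

c̄ = (8 + 10 + 9 + 8 + 6 + 8 + 6 + 7 + 12 + 9 + 6 + 8 + 6 + 8 + 10 + 11 + 10 + 7 + 10 + 9 + 14) / 21 = 182 / 21 = 8.6667
LCL = c̄ − 3√c̄ = 8.6667 − 3 × 2.9439 = -0.1651 → 0 (cannot be negative)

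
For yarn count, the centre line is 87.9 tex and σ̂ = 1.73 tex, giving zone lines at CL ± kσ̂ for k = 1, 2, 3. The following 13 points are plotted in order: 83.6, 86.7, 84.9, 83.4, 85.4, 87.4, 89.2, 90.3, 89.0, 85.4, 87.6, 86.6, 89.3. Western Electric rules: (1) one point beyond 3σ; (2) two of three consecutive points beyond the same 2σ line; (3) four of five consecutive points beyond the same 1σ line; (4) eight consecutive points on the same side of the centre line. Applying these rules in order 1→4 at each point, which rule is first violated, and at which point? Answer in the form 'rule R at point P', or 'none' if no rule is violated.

Zone of each point (C = within 1σ̂, B = 1σ̂–2σ̂, A = 2σ̂–3σ̂, * = beyond 3σ̂; sign = side of CL): 1:-A, 2:-C, 3:-B, 4:-A, 5:-B, 6:-C, 7:+C, 8:+B, 9:+C, 10:-B, 11:-C, 12:-C, 13:+C
Rule 3 (four of five consecutive points beyond the same 1σ limit) is satisfied at point 5.

rule 3 at point 5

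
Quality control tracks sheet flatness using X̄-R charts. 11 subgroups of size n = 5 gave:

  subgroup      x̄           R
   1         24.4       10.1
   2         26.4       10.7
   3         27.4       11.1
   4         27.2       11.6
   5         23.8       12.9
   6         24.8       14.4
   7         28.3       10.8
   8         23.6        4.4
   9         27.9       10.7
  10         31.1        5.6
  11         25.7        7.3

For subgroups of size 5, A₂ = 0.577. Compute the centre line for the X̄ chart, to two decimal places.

X̄̄ = (24.4 + 26.4 + 27.4 + 27.2 + 23.8 + 24.8 + 28.3 + 23.6 + 27.9 + 31.1 + 25.7) / 11 = 290.6000 / 11 = 26.4182
CL = X̄̄ = 26.4182

26.42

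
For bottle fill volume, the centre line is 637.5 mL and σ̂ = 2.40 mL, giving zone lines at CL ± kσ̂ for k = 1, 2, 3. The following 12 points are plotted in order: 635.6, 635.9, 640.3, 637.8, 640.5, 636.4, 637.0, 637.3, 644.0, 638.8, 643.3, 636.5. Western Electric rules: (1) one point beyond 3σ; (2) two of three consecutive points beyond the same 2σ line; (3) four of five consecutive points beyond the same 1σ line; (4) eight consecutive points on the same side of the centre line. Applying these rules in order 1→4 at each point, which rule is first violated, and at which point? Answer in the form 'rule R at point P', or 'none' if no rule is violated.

rule 2 at point 11

Zone of each point (C = within 1σ̂, B = 1σ̂–2σ̂, A = 2σ̂–3σ̂, * = beyond 3σ̂; sign = side of CL): 1:-C, 2:-C, 3:+B, 4:+C, 5:+B, 6:-C, 7:-C, 8:-C, 9:+A, 10:+C, 11:+A, 12:-C
Rule 2 (two of three consecutive points beyond the same 2σ limit) is satisfied at point 11.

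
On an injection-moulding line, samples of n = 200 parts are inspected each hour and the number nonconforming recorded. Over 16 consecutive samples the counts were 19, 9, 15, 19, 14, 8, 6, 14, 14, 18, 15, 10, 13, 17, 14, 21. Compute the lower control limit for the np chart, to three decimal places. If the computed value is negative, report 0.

p̄ = Σdᵢ / (k·n) = 226 / (16 × 200) = 0.07062
LCL = np̄ − 3·√(np̄(1−p̄)) = 14.1250 − 3 × 3.6232 = 3.2555

3.255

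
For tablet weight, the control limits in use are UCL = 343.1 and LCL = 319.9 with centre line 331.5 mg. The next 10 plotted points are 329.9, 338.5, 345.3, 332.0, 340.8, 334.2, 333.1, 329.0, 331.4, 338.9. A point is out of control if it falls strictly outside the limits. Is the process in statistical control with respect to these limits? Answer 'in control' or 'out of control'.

Compare each point to [319.9, 343.1]: sample 3 = 345.3 > UCL.

out of control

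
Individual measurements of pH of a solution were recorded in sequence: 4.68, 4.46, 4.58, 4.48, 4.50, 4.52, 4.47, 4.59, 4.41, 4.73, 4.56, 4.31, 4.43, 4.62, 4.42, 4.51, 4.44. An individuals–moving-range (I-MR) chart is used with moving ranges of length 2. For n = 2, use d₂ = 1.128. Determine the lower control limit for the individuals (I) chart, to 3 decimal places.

4.140

X̄ = (4.68 + 4.46 + 4.58 + 4.48 + 4.50 + 4.52 + 4.47 + 4.59 + 4.41 + 4.73 + 4.56 + 4.31 + 4.43 + 4.62 + 4.42 + 4.51 + 4.44) / 17 = 4.5124
Moving ranges: 0.22, 0.12, 0.10, 0.02, 0.02, 0.05, 0.12, 0.18, 0.32, 0.17, 0.25, 0.12, 0.19, 0.20, 0.09, 0.07; M̄R̄ = 2.2400 / 16 = 0.1400
LCL = X̄ − 3·M̄R̄/d₂ = 4.5124 − 3 × 0.1400 / 1.128 = 4.1400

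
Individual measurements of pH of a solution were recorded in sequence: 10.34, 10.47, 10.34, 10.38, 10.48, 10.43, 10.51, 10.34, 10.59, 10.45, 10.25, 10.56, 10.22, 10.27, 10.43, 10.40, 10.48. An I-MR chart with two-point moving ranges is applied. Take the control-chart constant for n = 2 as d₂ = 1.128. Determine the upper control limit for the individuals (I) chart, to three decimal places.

10.784

X̄ = (10.34 + 10.47 + 10.34 + 10.38 + 10.48 + 10.43 + 10.51 + 10.34 + 10.59 + 10.45 + 10.25 + 10.56 + 10.22 + 10.27 + 10.43 + 10.40 + 10.48) / 17 = 10.4082
Moving ranges: 0.13, 0.13, 0.04, 0.10, 0.05, 0.08, 0.17, 0.25, 0.14, 0.20, 0.31, 0.34, 0.05, 0.16, 0.03, 0.08; M̄R̄ = 2.2600 / 16 = 0.1413
UCL = X̄ + 3·M̄R̄/d₂ = 10.4082 + 3 × 0.1413 / 1.128 = 10.7839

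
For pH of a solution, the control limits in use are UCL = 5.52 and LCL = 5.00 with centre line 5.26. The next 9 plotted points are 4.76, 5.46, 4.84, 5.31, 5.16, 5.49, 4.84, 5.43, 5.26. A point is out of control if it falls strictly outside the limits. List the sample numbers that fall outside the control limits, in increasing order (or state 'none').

Compare each point to [5.00, 5.52]: sample 1 = 4.76 < LCL; sample 3 = 4.84 < LCL; sample 7 = 4.84 < LCL.

1, 3, 7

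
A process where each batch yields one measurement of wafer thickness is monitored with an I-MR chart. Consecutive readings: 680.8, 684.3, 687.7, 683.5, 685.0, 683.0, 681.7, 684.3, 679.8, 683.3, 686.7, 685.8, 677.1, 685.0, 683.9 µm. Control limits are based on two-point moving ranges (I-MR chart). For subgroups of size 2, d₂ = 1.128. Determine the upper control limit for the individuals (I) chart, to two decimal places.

692.67

X̄ = (680.8 + 684.3 + 687.7 + 683.5 + 685.0 + 683.0 + 681.7 + 684.3 + 679.8 + 683.3 + 686.7 + 685.8 + 677.1 + 685.0 + 683.9) / 15 = 683.4600
Moving ranges: 3.5, 3.4, 4.2, 1.5, 2.0, 1.3, 2.6, 4.5, 3.5, 3.4, 0.9, 8.7, 7.9, 1.1; M̄R̄ = 48.5000 / 14 = 3.4643
UCL = X̄ + 3·M̄R̄/d₂ = 683.4600 + 3 × 3.4643 / 1.128 = 692.6735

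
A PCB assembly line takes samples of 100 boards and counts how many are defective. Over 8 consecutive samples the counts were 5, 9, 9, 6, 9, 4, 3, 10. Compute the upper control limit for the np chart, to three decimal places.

14.466

p̄ = Σdᵢ / (k·n) = 55 / (8 × 100) = 0.06875
UCL = np̄ + 3·√(np̄(1−p̄)) = 6.8750 + 3 × √(6.8750×0.93125) = 6.8750 + 3 × 2.5303 = 14.4659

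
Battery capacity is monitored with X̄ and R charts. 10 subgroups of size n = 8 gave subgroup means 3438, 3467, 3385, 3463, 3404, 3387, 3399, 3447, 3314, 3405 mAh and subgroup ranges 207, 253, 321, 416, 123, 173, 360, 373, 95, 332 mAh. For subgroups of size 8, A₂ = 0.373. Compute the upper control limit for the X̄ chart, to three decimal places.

X̄̄ = (3438 + 3467 + 3385 + 3463 + 3404 + 3387 + 3399 + 3447 + 3314 + 3405) / 10 = 34109.0000 / 10 = 3410.9000
R̄ = (207 + 253 + 321 + 416 + 123 + 173 + 360 + 373 + 95 + 332) / 10 = 2653.0000 / 10 = 265.3000
UCL = X̄̄ + A₂·R̄ = 3410.9000 + 0.373 × 265.3000 = 3509.8569

3509.857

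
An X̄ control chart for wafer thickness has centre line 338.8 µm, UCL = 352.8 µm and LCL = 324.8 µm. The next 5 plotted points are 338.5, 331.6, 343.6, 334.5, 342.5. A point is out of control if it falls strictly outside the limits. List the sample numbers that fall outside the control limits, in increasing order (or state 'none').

All 5 points lie within [324.8, 352.8].

none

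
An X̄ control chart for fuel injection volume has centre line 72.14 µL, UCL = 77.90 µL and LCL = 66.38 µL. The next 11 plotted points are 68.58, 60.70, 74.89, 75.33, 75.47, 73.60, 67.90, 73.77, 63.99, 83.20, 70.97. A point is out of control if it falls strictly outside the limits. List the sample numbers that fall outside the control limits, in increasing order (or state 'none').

2, 9, 10

Compare each point to [66.38, 77.90]: sample 2 = 60.70 < LCL; sample 9 = 63.99 < LCL; sample 10 = 83.20 > UCL.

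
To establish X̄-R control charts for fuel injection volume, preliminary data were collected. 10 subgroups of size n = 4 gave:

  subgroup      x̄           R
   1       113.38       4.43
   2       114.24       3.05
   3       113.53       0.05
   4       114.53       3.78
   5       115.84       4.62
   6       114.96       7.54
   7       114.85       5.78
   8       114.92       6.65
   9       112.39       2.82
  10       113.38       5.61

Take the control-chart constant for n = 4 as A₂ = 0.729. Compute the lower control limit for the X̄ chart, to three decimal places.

X̄̄ = (113.38 + 114.24 + 113.53 + 114.53 + 115.84 + 114.96 + 114.85 + 114.92 + 112.39 + 113.38) / 10 = 1142.0200 / 10 = 114.2020
R̄ = (4.43 + 3.05 + 0.05 + 3.78 + 4.62 + 7.54 + 5.78 + 6.65 + 2.82 + 5.61) / 10 = 44.3300 / 10 = 4.4330
LCL = X̄̄ − A₂·R̄ = 114.2020 − 0.729 × 4.4330 = 110.9703

110.970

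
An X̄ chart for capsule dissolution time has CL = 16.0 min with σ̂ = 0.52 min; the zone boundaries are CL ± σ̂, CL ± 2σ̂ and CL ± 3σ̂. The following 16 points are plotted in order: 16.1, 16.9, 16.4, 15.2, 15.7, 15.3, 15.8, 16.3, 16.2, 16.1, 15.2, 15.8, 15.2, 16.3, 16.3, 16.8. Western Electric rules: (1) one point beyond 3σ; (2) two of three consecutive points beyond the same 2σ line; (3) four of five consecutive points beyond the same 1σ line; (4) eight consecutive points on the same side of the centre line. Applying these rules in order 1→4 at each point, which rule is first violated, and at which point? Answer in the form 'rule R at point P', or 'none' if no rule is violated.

none

Zone of each point (C = within 1σ̂, B = 1σ̂–2σ̂, A = 2σ̂–3σ̂, * = beyond 3σ̂; sign = side of CL): 1:+C, 2:+B, 3:+C, 4:-B, 5:-C, 6:-B, 7:-C, 8:+C, 9:+C, 10:+C, 11:-B, 12:-C, 13:-B, 14:+C, 15:+C, 16:+B
No rule fires across all 16 points.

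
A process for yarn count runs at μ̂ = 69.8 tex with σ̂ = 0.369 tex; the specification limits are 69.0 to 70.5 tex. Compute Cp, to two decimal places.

0.68

Cp = (USL − LSL) / (6σ̂) = (70.5 − 69.0) / (6 × 0.369) = 1.5000 / 2.2140 = 0.6775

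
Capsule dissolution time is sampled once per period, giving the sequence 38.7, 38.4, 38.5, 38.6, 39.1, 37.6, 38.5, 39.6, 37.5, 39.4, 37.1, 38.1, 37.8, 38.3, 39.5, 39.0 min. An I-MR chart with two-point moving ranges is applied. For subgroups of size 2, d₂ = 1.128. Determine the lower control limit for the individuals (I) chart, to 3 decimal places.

X̄ = (38.7 + 38.4 + 38.5 + 38.6 + 39.1 + 37.6 + 38.5 + 39.6 + 37.5 + 39.4 + 37.1 + 38.1 + 37.8 + 38.3 + 39.5 + 39.0) / 16 = 38.4813
Moving ranges: 0.3, 0.1, 0.1, 0.5, 1.5, 0.9, 1.1, 2.1, 1.9, 2.3, 1.0, 0.3, 0.5, 1.2, 0.5; M̄R̄ = 14.3000 / 15 = 0.9533
LCL = X̄ − 3·M̄R̄/d₂ = 38.4813 − 3 × 0.9533 / 1.128 = 35.9458

35.946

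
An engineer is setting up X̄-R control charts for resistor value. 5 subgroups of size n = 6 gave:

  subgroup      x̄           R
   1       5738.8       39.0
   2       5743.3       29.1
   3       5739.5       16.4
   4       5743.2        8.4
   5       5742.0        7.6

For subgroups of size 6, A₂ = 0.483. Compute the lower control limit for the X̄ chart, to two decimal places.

X̄̄ = (5738.8 + 5743.3 + 5739.5 + 5743.2 + 5742.0) / 5 = 28706.8000 / 5 = 5741.3600
R̄ = (39.0 + 29.1 + 16.4 + 8.4 + 7.6) / 5 = 100.5000 / 5 = 20.1000
LCL = X̄̄ − A₂·R̄ = 5741.3600 − 0.483 × 20.1000 = 5731.6517

5731.65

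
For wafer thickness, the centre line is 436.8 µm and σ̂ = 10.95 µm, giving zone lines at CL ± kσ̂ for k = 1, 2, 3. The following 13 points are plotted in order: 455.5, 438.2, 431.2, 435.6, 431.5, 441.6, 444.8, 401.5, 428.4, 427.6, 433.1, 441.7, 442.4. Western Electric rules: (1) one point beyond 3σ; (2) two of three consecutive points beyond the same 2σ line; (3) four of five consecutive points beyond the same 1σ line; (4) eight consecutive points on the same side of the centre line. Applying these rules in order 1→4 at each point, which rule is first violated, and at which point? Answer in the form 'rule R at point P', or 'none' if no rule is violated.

Zone of each point (C = within 1σ̂, B = 1σ̂–2σ̂, A = 2σ̂–3σ̂, * = beyond 3σ̂; sign = side of CL): 1:+B, 2:+C, 3:-C, 4:-C, 5:-C, 6:+C, 7:+C, 8:-*, 9:-C, 10:-C, 11:-C, 12:+C, 13:+C
Rule 1 (one point beyond the 3σ limits) is satisfied at point 8.

rule 1 at point 8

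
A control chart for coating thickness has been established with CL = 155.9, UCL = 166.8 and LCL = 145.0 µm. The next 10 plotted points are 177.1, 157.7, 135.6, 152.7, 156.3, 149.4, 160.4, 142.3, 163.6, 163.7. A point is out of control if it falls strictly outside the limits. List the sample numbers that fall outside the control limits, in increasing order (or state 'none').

1, 3, 8

Compare each point to [145.0, 166.8]: sample 1 = 177.1 > UCL; sample 3 = 135.6 < LCL; sample 8 = 142.3 < LCL.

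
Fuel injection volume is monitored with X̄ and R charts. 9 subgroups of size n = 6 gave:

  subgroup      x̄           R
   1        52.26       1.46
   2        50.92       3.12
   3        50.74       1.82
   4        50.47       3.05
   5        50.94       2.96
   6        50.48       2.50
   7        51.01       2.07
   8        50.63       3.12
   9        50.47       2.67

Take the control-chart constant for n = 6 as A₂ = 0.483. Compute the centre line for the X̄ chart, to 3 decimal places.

X̄̄ = (52.26 + 50.92 + 50.74 + 50.47 + 50.94 + 50.48 + 51.01 + 50.63 + 50.47) / 9 = 457.9200 / 9 = 50.8800
CL = X̄̄ = 50.8800

50.880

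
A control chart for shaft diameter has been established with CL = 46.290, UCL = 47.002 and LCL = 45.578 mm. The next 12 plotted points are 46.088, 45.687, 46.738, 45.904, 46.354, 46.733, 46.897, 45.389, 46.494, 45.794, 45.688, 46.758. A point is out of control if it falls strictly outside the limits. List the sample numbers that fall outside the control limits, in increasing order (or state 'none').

8

Compare each point to [45.578, 47.002]: sample 8 = 45.389 < LCL.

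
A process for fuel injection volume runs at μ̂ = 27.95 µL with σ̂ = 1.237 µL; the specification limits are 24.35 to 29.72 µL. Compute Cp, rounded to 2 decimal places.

Cp = (USL − LSL) / (6σ̂) = (29.72 − 24.35) / (6 × 1.237) = 5.3700 / 7.4220 = 0.7235

0.72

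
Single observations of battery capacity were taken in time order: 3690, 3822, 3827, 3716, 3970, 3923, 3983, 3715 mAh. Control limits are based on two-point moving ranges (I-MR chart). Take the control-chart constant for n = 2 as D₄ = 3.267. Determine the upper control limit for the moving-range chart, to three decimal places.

409.308

Moving ranges: 132, 5, 111, 254, 47, 60, 268; M̄R̄ = 877.0000 / 7 = 125.2857
UCL_MR = D₄·M̄R̄ = 3.267 × 125.2857 = 409.3084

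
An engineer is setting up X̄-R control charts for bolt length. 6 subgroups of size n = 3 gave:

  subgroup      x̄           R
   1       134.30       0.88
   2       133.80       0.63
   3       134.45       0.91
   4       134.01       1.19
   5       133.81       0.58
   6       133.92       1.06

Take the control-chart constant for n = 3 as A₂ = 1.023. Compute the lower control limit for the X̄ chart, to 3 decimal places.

133.153

X̄̄ = (134.30 + 133.80 + 134.45 + 134.01 + 133.81 + 133.92) / 6 = 804.2900 / 6 = 134.0483
R̄ = (0.88 + 0.63 + 0.91 + 1.19 + 0.58 + 1.06) / 6 = 5.2500 / 6 = 0.8750
LCL = X̄̄ − A₂·R̄ = 134.0483 − 1.023 × 0.8750 = 133.1532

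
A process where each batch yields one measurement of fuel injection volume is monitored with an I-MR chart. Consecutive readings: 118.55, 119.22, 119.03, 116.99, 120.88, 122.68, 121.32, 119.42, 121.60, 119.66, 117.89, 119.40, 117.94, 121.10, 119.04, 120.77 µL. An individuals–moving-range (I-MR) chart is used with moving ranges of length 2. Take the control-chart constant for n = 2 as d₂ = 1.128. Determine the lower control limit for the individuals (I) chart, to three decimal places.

114.814

X̄ = (118.55 + 119.22 + 119.03 + 116.99 + 120.88 + 122.68 + 121.32 + 119.42 + 121.60 + 119.66 + 117.89 + 119.40 + 117.94 + 121.10 + 119.04 + 120.77) / 16 = 119.7181
Moving ranges: 0.67, 0.19, 2.04, 3.89, 1.80, 1.36, 1.90, 2.18, 1.94, 1.77, 1.51, 1.46, 3.16, 2.06, 1.73; M̄R̄ = 27.6600 / 15 = 1.8440
LCL = X̄ − 3·M̄R̄/d₂ = 119.7181 − 3 × 1.8440 / 1.128 = 114.8139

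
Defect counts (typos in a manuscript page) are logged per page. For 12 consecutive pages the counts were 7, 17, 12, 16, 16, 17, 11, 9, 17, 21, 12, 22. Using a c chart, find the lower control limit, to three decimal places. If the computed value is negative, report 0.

3.228

c̄ = (7 + 17 + 12 + 16 + 16 + 17 + 11 + 9 + 17 + 21 + 12 + 22) / 12 = 177 / 12 = 14.7500
LCL = c̄ − 3√c̄ = 14.7500 − 3 × 3.8406 = 3.2283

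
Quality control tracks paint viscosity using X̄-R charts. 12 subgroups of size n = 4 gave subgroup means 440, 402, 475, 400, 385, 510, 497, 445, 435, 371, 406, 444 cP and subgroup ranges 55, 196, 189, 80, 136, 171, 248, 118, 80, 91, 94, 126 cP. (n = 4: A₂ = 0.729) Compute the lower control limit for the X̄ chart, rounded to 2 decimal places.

X̄̄ = (440 + 402 + 475 + 400 + 385 + 510 + 497 + 445 + 435 + 371 + 406 + 444) / 12 = 5210.0000 / 12 = 434.1667
R̄ = (55 + 196 + 189 + 80 + 136 + 171 + 248 + 118 + 80 + 91 + 94 + 126) / 12 = 1584.0000 / 12 = 132.0000
LCL = X̄̄ − A₂·R̄ = 434.1667 − 0.729 × 132.0000 = 337.9387

337.94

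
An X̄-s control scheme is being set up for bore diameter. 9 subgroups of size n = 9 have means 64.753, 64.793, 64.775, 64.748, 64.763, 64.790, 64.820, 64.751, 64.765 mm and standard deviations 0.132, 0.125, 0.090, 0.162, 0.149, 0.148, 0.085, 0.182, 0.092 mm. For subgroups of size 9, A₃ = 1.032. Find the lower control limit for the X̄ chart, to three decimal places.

64.640

X̄̄ = (64.753 + 64.793 + 64.775 + 64.748 + 64.763 + 64.790 + 64.820 + 64.751 + 64.765) / 9 = 64.7731
s̄ = (0.132 + 0.125 + 0.090 + 0.162 + 0.149 + 0.148 + 0.085 + 0.182 + 0.092) / 9 = 0.1294
LCL = X̄̄ − A₃·s̄ = 64.7731 − 1.032 × 0.1294 = 64.6395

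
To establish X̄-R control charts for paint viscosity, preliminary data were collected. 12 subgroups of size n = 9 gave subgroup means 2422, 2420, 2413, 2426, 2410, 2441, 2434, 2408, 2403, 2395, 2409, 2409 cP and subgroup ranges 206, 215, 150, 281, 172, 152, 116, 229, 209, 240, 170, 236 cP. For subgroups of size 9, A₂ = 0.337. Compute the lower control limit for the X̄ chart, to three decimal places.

2349.107

X̄̄ = (2422 + 2420 + 2413 + 2426 + 2410 + 2441 + 2434 + 2408 + 2403 + 2395 + 2409 + 2409) / 12 = 28990.0000 / 12 = 2415.8333
R̄ = (206 + 215 + 150 + 281 + 172 + 152 + 116 + 229 + 209 + 240 + 170 + 236) / 12 = 2376.0000 / 12 = 198.0000
LCL = X̄̄ − A₂·R̄ = 2415.8333 − 0.337 × 198.0000 = 2349.1073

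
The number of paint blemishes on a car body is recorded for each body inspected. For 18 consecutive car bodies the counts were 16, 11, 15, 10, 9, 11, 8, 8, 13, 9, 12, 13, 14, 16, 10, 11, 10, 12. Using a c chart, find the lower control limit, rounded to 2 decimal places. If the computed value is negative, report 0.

c̄ = (16 + 11 + 15 + 10 + 9 + 11 + 8 + 8 + 13 + 9 + 12 + 13 + 14 + 16 + 10 + 11 + 10 + 12) / 18 = 208 / 18 = 11.5556
LCL = c̄ − 3√c̄ = 11.5556 − 3 × 3.3993 = 1.3575

1.36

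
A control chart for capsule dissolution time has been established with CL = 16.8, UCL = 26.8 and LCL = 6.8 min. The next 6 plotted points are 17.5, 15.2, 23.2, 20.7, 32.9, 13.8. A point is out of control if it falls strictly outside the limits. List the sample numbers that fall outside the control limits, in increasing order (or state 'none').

Compare each point to [6.8, 26.8]: sample 5 = 32.9 > UCL.

5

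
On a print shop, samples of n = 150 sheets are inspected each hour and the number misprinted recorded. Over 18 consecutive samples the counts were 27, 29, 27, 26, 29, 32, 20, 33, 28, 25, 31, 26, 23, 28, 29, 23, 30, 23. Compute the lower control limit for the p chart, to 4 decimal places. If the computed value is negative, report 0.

0.0868

p̄ = Σdᵢ / (k·n) = 489 / (18 × 150) = 0.18111
LCL = p̄ − 3·√(p̄(1−p̄)/n) = 0.18111 − 3 × 0.03144 = 0.08678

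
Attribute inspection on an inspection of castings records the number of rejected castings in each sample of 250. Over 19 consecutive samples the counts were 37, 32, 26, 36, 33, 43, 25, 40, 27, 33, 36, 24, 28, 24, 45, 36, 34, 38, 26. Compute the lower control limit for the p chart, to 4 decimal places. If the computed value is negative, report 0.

0.0671

p̄ = Σdᵢ / (k·n) = 623 / (19 × 250) = 0.13116
LCL = p̄ − 3·√(p̄(1−p̄)/n) = 0.13116 − 3 × 0.02135 = 0.06711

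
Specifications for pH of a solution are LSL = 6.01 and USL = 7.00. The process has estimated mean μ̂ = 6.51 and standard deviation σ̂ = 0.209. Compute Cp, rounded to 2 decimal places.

Cp = (USL − LSL) / (6σ̂) = (7.00 − 6.01) / (6 × 0.209) = 0.9900 / 1.2540 = 0.7895

0.79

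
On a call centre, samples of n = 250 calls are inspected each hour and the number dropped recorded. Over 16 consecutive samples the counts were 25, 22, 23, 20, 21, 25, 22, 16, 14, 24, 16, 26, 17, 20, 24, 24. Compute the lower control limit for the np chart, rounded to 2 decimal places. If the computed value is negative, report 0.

7.98

p̄ = Σdᵢ / (k·n) = 339 / (16 × 250) = 0.08475
LCL = np̄ − 3·√(np̄(1−p̄)) = 21.1875 − 3 × 4.4036 = 7.9766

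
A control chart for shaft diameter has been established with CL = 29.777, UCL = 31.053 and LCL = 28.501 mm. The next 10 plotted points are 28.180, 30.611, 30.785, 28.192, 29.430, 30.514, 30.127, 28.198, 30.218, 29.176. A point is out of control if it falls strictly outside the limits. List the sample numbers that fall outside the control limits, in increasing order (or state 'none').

Compare each point to [28.501, 31.053]: sample 1 = 28.180 < LCL; sample 4 = 28.192 < LCL; sample 8 = 28.198 < LCL.

1, 4, 8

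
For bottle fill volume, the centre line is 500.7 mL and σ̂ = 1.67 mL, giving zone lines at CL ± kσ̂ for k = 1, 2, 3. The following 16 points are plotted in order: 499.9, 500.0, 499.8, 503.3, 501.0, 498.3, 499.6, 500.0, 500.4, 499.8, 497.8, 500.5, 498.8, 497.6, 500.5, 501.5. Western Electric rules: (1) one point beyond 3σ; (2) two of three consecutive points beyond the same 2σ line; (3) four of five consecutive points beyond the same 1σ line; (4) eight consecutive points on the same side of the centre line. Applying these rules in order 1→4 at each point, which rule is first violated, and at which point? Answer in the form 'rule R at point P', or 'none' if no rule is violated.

Zone of each point (C = within 1σ̂, B = 1σ̂–2σ̂, A = 2σ̂–3σ̂, * = beyond 3σ̂; sign = side of CL): 1:-C, 2:-C, 3:-C, 4:+B, 5:+C, 6:-B, 7:-C, 8:-C, 9:-C, 10:-C, 11:-B, 12:-C, 13:-B, 14:-B, 15:-C, 16:+C
Rule 4 (eight consecutive points on the same side of the centre line) is satisfied at point 13.

rule 4 at point 13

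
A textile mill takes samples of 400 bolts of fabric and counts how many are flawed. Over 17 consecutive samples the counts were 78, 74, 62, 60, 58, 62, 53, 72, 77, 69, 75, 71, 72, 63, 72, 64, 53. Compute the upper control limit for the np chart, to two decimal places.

p̄ = Σdᵢ / (k·n) = 1135 / (17 × 400) = 0.16691
UCL = np̄ + 3·√(np̄(1−p̄)) = 66.7647 + 3 × √(66.7647×0.83309) = 66.7647 + 3 × 7.4579 = 89.1385

89.14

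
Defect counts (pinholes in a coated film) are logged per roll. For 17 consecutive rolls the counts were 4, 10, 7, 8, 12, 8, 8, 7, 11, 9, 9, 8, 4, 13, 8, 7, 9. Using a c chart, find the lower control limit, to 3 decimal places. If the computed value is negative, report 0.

0.000

c̄ = (4 + 10 + 7 + 8 + 12 + 8 + 8 + 7 + 11 + 9 + 9 + 8 + 4 + 13 + 8 + 7 + 9) / 17 = 142 / 17 = 8.3529
LCL = c̄ − 3√c̄ = 8.3529 − 3 × 2.8901 = -0.3175 → 0 (cannot be negative)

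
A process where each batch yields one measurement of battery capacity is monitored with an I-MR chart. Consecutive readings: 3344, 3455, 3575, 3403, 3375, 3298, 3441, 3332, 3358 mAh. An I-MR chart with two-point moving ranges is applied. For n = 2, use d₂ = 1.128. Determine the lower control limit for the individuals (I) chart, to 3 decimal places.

3136.586

X̄ = (3344 + 3455 + 3575 + 3403 + 3375 + 3298 + 3441 + 3332 + 3358) / 9 = 3397.8889
Moving ranges: 111, 120, 172, 28, 77, 143, 109, 26; M̄R̄ = 786.0000 / 8 = 98.2500
LCL = X̄ − 3·M̄R̄/d₂ = 3397.8889 − 3 × 98.2500 / 1.128 = 3136.5857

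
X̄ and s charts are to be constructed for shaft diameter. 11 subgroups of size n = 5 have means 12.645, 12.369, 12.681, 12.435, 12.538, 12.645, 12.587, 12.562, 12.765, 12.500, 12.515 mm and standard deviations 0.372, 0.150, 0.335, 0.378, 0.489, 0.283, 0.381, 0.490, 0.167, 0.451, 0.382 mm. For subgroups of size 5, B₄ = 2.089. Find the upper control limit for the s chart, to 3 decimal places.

s̄ = (0.372 + 0.150 + 0.335 + 0.378 + 0.489 + 0.283 + 0.381 + 0.490 + 0.167 + 0.451 + 0.382) / 11 = 0.3525
UCL_s = B₄·s̄ = 2.089 × 0.3525 = 0.7365

0.736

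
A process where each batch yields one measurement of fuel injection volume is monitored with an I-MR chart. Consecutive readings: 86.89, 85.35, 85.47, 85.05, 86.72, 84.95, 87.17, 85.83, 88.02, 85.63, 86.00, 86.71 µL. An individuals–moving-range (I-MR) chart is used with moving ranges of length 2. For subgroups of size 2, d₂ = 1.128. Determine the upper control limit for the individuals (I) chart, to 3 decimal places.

89.713

X̄ = (86.89 + 85.35 + 85.47 + 85.05 + 86.72 + 84.95 + 87.17 + 85.83 + 88.02 + 85.63 + 86.00 + 86.71) / 12 = 86.1492
Moving ranges: 1.54, 0.12, 0.42, 1.67, 1.77, 2.22, 1.34, 2.19, 2.39, 0.37, 0.71; M̄R̄ = 14.7400 / 11 = 1.3400
UCL = X̄ + 3·M̄R̄/d₂ = 86.1492 + 3 × 1.3400 / 1.128 = 89.7130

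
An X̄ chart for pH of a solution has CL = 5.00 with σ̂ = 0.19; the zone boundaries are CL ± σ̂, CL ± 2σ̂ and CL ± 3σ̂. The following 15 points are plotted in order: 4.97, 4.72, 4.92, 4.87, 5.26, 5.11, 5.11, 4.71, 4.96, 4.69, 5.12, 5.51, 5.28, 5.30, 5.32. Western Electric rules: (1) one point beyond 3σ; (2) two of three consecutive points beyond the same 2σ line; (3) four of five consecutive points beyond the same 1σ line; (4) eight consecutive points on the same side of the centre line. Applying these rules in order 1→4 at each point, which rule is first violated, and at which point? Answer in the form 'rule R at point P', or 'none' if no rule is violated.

rule 3 at point 15

Zone of each point (C = within 1σ̂, B = 1σ̂–2σ̂, A = 2σ̂–3σ̂, * = beyond 3σ̂; sign = side of CL): 1:-C, 2:-B, 3:-C, 4:-C, 5:+B, 6:+C, 7:+C, 8:-B, 9:-C, 10:-B, 11:+C, 12:+A, 13:+B, 14:+B, 15:+B
Rule 3 (four of five consecutive points beyond the same 1σ limit) is satisfied at point 15.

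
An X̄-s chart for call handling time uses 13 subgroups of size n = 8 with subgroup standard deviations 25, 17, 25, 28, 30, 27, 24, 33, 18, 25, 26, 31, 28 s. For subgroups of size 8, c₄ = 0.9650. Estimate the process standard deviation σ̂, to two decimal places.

s̄ = (25 + 17 + 25 + 28 + 30 + 27 + 24 + 33 + 18 + 25 + 26 + 31 + 28) / 13 = 25.9231
σ̂ = s̄ / c₄ = 25.9231 / 0.9650 = 26.8633

26.86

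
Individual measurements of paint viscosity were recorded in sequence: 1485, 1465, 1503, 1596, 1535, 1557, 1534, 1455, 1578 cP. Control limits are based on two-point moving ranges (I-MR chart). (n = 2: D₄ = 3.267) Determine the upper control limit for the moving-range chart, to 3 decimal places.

Moving ranges: 20, 38, 93, 61, 22, 23, 79, 123; M̄R̄ = 459.0000 / 8 = 57.3750
UCL_MR = D₄·M̄R̄ = 3.267 × 57.3750 = 187.4441

187.444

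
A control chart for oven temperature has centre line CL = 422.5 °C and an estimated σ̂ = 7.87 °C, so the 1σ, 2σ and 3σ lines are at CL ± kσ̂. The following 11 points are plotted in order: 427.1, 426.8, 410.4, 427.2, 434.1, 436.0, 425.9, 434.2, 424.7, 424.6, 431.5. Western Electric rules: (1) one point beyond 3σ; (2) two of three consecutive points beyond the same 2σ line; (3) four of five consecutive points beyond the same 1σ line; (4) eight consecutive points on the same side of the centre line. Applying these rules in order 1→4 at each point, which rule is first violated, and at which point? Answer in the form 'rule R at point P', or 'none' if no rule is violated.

Zone of each point (C = within 1σ̂, B = 1σ̂–2σ̂, A = 2σ̂–3σ̂, * = beyond 3σ̂; sign = side of CL): 1:+C, 2:+C, 3:-B, 4:+C, 5:+B, 6:+B, 7:+C, 8:+B, 9:+C, 10:+C, 11:+B
Rule 4 (eight consecutive points on the same side of the centre line) is satisfied at point 11.

rule 4 at point 11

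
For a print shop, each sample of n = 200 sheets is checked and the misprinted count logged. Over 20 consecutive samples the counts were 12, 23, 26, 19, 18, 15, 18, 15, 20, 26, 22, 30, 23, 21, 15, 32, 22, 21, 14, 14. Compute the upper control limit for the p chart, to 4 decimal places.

p̄ = Σdᵢ / (k·n) = 406 / (20 × 200) = 0.10150
UCL = p̄ + 3·√(p̄(1−p̄)/n) = 0.10150 + 3 × √(0.10150×0.89850/200) = 0.10150 + 3 × 0.02135 = 0.16556

0.1656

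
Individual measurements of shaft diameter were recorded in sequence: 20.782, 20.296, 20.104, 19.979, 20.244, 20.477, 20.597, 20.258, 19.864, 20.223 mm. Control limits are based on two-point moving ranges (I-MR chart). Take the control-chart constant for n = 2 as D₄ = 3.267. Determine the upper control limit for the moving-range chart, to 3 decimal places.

0.912

Moving ranges: 0.486, 0.192, 0.125, 0.265, 0.233, 0.120, 0.339, 0.394, 0.359; M̄R̄ = 2.5130 / 9 = 0.2792
UCL_MR = D₄·M̄R̄ = 3.267 × 0.2792 = 0.9122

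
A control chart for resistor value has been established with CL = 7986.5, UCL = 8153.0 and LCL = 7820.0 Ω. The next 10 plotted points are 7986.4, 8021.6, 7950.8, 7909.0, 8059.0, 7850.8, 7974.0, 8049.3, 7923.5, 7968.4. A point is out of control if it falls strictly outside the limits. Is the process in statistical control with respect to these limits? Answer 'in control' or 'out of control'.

in control

All 10 points lie within [7820.0, 8153.0].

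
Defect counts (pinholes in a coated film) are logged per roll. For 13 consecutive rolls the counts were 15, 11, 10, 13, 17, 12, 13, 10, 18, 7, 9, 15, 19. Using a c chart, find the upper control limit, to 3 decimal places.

23.817

c̄ = (15 + 11 + 10 + 13 + 17 + 12 + 13 + 10 + 18 + 7 + 9 + 15 + 19) / 13 = 169 / 13 = 13.0000
UCL = c̄ + 3√c̄ = 13.0000 + 3 × √13.0000 = 13.0000 + 3 × 3.6056 = 23.8167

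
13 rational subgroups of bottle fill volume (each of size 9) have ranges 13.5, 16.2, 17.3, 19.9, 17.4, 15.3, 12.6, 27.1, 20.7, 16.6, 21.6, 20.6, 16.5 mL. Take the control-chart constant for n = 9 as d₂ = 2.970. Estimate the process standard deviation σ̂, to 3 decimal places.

6.094

R̄ = (13.5 + 16.2 + 17.3 + 19.9 + 17.4 + 15.3 + 12.6 + 27.1 + 20.7 + 16.6 + 21.6 + 20.6 + 16.5) / 13 = 18.1000
σ̂ = R̄ / d₂ = 18.1000 / 2.970 = 6.0943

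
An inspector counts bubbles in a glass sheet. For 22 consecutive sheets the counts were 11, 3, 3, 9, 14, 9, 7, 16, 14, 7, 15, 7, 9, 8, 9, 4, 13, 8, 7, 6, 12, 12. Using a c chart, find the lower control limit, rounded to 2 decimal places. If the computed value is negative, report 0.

c̄ = (11 + 3 + 3 + 9 + 14 + 9 + 7 + 16 + 14 + 7 + 15 + 7 + 9 + 8 + 9 + 4 + 13 + 8 + 7 + 6 + 12 + 12) / 22 = 203 / 22 = 9.2273
LCL = c̄ − 3√c̄ = 9.2273 − 3 × 3.0376 = 0.1143

0.11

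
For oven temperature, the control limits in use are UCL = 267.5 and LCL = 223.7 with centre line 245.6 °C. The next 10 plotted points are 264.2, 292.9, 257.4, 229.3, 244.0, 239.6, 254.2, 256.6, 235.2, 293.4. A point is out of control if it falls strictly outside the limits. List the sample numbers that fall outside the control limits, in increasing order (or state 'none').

Compare each point to [223.7, 267.5]: sample 2 = 292.9 > UCL; sample 10 = 293.4 > UCL.

2, 10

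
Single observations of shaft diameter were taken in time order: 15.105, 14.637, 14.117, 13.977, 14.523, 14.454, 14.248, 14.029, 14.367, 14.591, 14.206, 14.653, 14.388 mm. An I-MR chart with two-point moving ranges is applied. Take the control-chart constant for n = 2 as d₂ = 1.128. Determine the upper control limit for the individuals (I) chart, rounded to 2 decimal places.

15.26

X̄ = (15.105 + 14.637 + 14.117 + 13.977 + 14.523 + 14.454 + 14.248 + 14.029 + 14.367 + 14.591 + 14.206 + 14.653 + 14.388) / 13 = 14.4073
Moving ranges: 0.468, 0.520, 0.140, 0.546, 0.069, 0.206, 0.219, 0.338, 0.224, 0.385, 0.447, 0.265; M̄R̄ = 3.8270 / 12 = 0.3189
UCL = X̄ + 3·M̄R̄/d₂ = 14.4073 + 3 × 0.3189 / 1.128 = 15.2555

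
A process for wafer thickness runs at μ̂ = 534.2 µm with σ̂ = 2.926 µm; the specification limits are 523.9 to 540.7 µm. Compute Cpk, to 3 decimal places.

0.740

Cpu = (USL − μ̂) / (3σ̂) = (540.7 − 534.2) / (3 × 2.926) = 0.7405; Cpl = (μ̂ − LSL) / (3σ̂) = (534.2 − 523.9) / (3 × 2.926) = 1.1734; Cpk = min(Cpu, Cpl) = 0.7405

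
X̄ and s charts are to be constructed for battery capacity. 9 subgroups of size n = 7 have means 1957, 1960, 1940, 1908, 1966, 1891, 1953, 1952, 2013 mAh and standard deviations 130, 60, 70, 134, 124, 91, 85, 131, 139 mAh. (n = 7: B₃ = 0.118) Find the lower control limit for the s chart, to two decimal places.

12.64

s̄ = (130 + 60 + 70 + 134 + 124 + 91 + 85 + 131 + 139) / 9 = 107.1111
LCL_s = B₃·s̄ = 0.118 × 107.1111 = 12.6391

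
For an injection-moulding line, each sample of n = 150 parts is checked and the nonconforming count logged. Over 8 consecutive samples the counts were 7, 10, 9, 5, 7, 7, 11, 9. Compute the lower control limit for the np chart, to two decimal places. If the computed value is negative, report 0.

0.00

p̄ = Σdᵢ / (k·n) = 65 / (8 × 150) = 0.05417
LCL = np̄ − 3·√(np̄(1−p̄)) = 8.1250 − 3 × 2.7722 = -0.1915 → 0 (negative, so LCL = 0)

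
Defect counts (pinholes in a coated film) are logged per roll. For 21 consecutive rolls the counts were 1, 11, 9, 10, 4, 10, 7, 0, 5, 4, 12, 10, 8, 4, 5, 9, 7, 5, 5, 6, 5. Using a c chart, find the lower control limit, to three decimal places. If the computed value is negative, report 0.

0.000

c̄ = (1 + 11 + 9 + 10 + 4 + 10 + 7 + 0 + 5 + 4 + 12 + 10 + 8 + 4 + 5 + 9 + 7 + 5 + 5 + 6 + 5) / 21 = 137 / 21 = 6.5238
LCL = c̄ − 3√c̄ = 6.5238 − 3 × 2.5542 = -1.1387 → 0 (cannot be negative)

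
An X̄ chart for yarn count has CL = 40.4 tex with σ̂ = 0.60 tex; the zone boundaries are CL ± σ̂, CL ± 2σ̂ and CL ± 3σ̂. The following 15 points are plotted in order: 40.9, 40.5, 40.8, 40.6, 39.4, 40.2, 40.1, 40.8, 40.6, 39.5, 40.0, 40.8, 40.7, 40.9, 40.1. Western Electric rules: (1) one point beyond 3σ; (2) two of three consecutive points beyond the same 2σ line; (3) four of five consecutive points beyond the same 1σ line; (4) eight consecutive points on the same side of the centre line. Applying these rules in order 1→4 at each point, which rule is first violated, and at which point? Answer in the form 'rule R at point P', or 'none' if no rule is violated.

Zone of each point (C = within 1σ̂, B = 1σ̂–2σ̂, A = 2σ̂–3σ̂, * = beyond 3σ̂; sign = side of CL): 1:+C, 2:+C, 3:+C, 4:+C, 5:-B, 6:-C, 7:-C, 8:+C, 9:+C, 10:-B, 11:-C, 12:+C, 13:+C, 14:+C, 15:-C
No rule fires across all 15 points.

none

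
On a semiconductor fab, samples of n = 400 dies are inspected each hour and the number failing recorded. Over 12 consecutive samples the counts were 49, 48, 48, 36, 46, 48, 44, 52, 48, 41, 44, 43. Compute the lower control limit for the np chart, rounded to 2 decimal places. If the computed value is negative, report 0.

p̄ = Σdᵢ / (k·n) = 547 / (12 × 400) = 0.11396
LCL = np̄ − 3·√(np̄(1−p̄)) = 45.5833 − 3 × 6.3552 = 26.5177

26.52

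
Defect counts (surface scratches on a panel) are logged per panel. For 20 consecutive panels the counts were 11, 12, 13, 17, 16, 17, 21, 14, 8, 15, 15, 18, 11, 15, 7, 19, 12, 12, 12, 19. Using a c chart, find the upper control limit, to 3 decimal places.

25.505

c̄ = (11 + 12 + 13 + 17 + 16 + 17 + 21 + 14 + 8 + 15 + 15 + 18 + 11 + 15 + 7 + 19 + 12 + 12 + 12 + 19) / 20 = 284 / 20 = 14.2000
UCL = c̄ + 3√c̄ = 14.2000 + 3 × √14.2000 = 14.2000 + 3 × 3.7683 = 25.5049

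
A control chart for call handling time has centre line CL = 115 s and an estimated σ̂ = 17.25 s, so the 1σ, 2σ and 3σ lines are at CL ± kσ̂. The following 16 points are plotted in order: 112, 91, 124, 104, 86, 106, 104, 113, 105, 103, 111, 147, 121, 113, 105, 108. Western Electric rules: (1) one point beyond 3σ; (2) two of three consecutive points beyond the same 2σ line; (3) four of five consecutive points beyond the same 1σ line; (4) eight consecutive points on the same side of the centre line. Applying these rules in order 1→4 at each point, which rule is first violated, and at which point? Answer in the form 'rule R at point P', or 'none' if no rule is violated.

Zone of each point (C = within 1σ̂, B = 1σ̂–2σ̂, A = 2σ̂–3σ̂, * = beyond 3σ̂; sign = side of CL): 1:-C, 2:-B, 3:+C, 4:-C, 5:-B, 6:-C, 7:-C, 8:-C, 9:-C, 10:-C, 11:-C, 12:+B, 13:+C, 14:-C, 15:-C, 16:-C
Rule 4 (eight consecutive points on the same side of the centre line) is satisfied at point 11.

rule 4 at point 11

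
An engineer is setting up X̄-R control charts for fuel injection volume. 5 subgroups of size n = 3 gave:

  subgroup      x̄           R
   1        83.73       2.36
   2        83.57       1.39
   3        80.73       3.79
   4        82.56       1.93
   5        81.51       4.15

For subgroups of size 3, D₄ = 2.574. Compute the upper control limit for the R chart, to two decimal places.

R̄ = (2.36 + 1.39 + 3.79 + 1.93 + 4.15) / 5 = 13.6200 / 5 = 2.7240
UCL_R = D₄·R̄ = 2.574 × 2.7240 = 7.0116

7.01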